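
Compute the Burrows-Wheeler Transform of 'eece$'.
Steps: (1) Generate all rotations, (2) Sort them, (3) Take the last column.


Rotations (sorted):
  0: $eece -> last char: e
  1: ce$ee -> last char: e
  2: e$eec -> last char: c
  3: ece$e -> last char: e
  4: eece$ -> last char: $


BWT = eece$


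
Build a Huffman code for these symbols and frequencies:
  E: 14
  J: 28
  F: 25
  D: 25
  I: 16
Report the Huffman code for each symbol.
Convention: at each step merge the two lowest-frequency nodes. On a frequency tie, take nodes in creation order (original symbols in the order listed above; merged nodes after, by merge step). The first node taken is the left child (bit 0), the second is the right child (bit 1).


Huffman tree construction:
Step 1: Merge E(14) + I(16) = 30
Step 2: Merge F(25) + D(25) = 50
Step 3: Merge J(28) + (E+I)(30) = 58
Step 4: Merge (F+D)(50) + (J+(E+I))(58) = 108
Read each symbol's code off the tree from the root (left child = 0, right child = 1).

Codes:
  E: 110 (length 3)
  J: 10 (length 2)
  F: 00 (length 2)
  D: 01 (length 2)
  I: 111 (length 3)
Average code length: 246/108 = 2.2778 bits/symbol


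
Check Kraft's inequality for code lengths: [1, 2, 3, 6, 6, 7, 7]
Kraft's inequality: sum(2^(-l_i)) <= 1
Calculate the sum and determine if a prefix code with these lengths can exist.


Sum = 2^(-1) + 2^(-2) + 2^(-3) + 2^(-6) + 2^(-6) + 2^(-7) + 2^(-7)
    = 0.5 + 0.25 + 0.125 + 0.015625 + 0.015625 + 0.0078125 + 0.0078125
    = 118/128 = 0.921875
Since 0.921875 <= 1, Kraft's inequality IS satisfied.
A prefix code with these lengths CAN exist.

Kraft sum = 0.921875. Satisfied.


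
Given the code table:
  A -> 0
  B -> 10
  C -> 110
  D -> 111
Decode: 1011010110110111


Decoding:
10 -> B
110 -> C
10 -> B
110 -> C
110 -> C
111 -> D


Result: BCBCCD


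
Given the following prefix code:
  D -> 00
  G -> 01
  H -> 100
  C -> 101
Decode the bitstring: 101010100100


Decoding step by step:
Bits 101 -> C
Bits 01 -> G
Bits 01 -> G
Bits 00 -> D
Bits 100 -> H


Decoded message: CGGDH


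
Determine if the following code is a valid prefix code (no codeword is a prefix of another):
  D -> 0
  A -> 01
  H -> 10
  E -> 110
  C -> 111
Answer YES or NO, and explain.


Checking each pair (does one codeword prefix another?):
  D='0' vs A='01': prefix -- VIOLATION

NO -- this is NOT a valid prefix code. D (0) is a prefix of A (01).


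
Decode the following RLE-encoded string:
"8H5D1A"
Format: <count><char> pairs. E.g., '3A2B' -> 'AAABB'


Expanding each <count><char> pair:
  8H -> 'HHHHHHHH'
  5D -> 'DDDDD'
  1A -> 'A'

Decoded = HHHHHHHHDDDDDA


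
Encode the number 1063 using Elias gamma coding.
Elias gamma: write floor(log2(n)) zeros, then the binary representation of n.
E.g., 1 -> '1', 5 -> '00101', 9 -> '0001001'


num_bits = floor(log2(1063)) + 1 = 11
leading_zeros = num_bits - 1 = 10
binary(1063) = 10000100111

Elias gamma(1063) = '0000000000' + '10000100111' = 000000000010000100111 (21 bits)


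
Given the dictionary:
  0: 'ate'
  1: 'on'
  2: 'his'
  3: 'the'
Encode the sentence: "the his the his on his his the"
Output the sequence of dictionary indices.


Look up each word in the dictionary:
  'the' -> 3
  'his' -> 2
  'the' -> 3
  'his' -> 2
  'on' -> 1
  'his' -> 2
  'his' -> 2
  'the' -> 3

Encoded: [3, 2, 3, 2, 1, 2, 2, 3]


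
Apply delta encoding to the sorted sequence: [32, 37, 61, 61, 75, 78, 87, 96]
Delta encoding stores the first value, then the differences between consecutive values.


First value: 32
Deltas:
  37 - 32 = 5
  61 - 37 = 24
  61 - 61 = 0
  75 - 61 = 14
  78 - 75 = 3
  87 - 78 = 9
  96 - 87 = 9


Delta encoded: [32, 5, 24, 0, 14, 3, 9, 9]


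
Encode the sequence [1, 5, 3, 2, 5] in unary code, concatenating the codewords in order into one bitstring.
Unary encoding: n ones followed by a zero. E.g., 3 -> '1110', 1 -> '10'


Encode each number as n ones followed by a terminating 0:
  1 -> 10 (2 bits)
  5 -> 111110 (6 bits)
  3 -> 1110 (4 bits)
  2 -> 110 (3 bits)
  5 -> 111110 (6 bits)
Total length = 2 + 6 + 4 + 3 + 6 = 21 bits.

Unary([1, 5, 3, 2, 5]) = 101111101110110111110 (21 bits)


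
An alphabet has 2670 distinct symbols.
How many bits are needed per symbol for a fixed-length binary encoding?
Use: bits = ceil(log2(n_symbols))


log2(2670) = 11.3826
Bracket: 2^11 = 2048 < 2670 <= 2^12 = 4096
So ceil(log2(2670)) = 12

bits = ceil(log2(2670)) = ceil(11.3826) = 12 bits


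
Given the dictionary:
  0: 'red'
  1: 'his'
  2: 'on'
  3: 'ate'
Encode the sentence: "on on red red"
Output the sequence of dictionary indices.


Look up each word in the dictionary:
  'on' -> 2
  'on' -> 2
  'red' -> 0
  'red' -> 0

Encoded: [2, 2, 0, 0]


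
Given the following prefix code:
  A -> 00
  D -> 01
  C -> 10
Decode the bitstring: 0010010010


Decoding step by step:
Bits 00 -> A
Bits 10 -> C
Bits 01 -> D
Bits 00 -> A
Bits 10 -> C


Decoded message: ACDAC


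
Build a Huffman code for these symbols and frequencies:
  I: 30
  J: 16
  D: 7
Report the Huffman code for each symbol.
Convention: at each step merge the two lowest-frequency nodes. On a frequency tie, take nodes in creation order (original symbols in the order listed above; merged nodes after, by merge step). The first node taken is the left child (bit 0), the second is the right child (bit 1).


Huffman tree construction:
Step 1: Merge D(7) + J(16) = 23
Step 2: Merge (D+J)(23) + I(30) = 53
Read each symbol's code off the tree from the root (left child = 0, right child = 1).

Codes:
  I: 1 (length 1)
  J: 01 (length 2)
  D: 00 (length 2)
Average code length: 76/53 = 1.4340 bits/symbol


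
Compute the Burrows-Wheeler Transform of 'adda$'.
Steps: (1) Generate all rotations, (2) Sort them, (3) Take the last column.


Rotations (sorted):
  0: $adda -> last char: a
  1: a$add -> last char: d
  2: adda$ -> last char: $
  3: da$ad -> last char: d
  4: dda$a -> last char: a


BWT = ad$da


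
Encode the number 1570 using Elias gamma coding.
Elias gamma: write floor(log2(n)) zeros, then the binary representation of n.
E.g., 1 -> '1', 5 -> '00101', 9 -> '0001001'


num_bits = floor(log2(1570)) + 1 = 11
leading_zeros = num_bits - 1 = 10
binary(1570) = 11000100010

Elias gamma(1570) = '0000000000' + '11000100010' = 000000000011000100010 (21 bits)


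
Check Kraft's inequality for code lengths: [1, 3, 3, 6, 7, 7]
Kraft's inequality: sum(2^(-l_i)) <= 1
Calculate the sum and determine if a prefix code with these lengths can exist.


Sum = 2^(-1) + 2^(-3) + 2^(-3) + 2^(-6) + 2^(-7) + 2^(-7)
    = 0.5 + 0.125 + 0.125 + 0.015625 + 0.0078125 + 0.0078125
    = 100/128 = 0.78125
Since 0.78125 <= 1, Kraft's inequality IS satisfied.
A prefix code with these lengths CAN exist.

Kraft sum = 0.78125. Satisfied.


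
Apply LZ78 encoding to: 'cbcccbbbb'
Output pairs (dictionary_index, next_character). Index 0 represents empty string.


LZ78 encoding steps:
Dictionary: {0: ''}
Step 1: w='' (idx 0), next='c' -> output (0, 'c'), add 'c' as idx 1
Step 2: w='' (idx 0), next='b' -> output (0, 'b'), add 'b' as idx 2
Step 3: w='c' (idx 1), next='c' -> output (1, 'c'), add 'cc' as idx 3
Step 4: w='c' (idx 1), next='b' -> output (1, 'b'), add 'cb' as idx 4
Step 5: w='b' (idx 2), next='b' -> output (2, 'b'), add 'bb' as idx 5
Step 6: w='b' (idx 2), end of input -> output (2, '')


Encoded: [(0, 'c'), (0, 'b'), (1, 'c'), (1, 'b'), (2, 'b'), (2, '')]


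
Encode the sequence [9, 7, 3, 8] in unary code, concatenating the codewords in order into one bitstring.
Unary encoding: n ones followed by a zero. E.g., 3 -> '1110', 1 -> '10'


Encode each number as n ones followed by a terminating 0:
  9 -> 1111111110 (10 bits)
  7 -> 11111110 (8 bits)
  3 -> 1110 (4 bits)
  8 -> 111111110 (9 bits)
Total length = 10 + 8 + 4 + 9 = 31 bits.

Unary([9, 7, 3, 8]) = 1111111110111111101110111111110 (31 bits)


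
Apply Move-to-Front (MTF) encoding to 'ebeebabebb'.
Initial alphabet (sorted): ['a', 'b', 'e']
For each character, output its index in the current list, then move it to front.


MTF encoding:
'e': index 2 in ['a', 'b', 'e'] -> ['e', 'a', 'b']
'b': index 2 in ['e', 'a', 'b'] -> ['b', 'e', 'a']
'e': index 1 in ['b', 'e', 'a'] -> ['e', 'b', 'a']
'e': index 0 in ['e', 'b', 'a'] -> ['e', 'b', 'a']
'b': index 1 in ['e', 'b', 'a'] -> ['b', 'e', 'a']
'a': index 2 in ['b', 'e', 'a'] -> ['a', 'b', 'e']
'b': index 1 in ['a', 'b', 'e'] -> ['b', 'a', 'e']
'e': index 2 in ['b', 'a', 'e'] -> ['e', 'b', 'a']
'b': index 1 in ['e', 'b', 'a'] -> ['b', 'e', 'a']
'b': index 0 in ['b', 'e', 'a'] -> ['b', 'e', 'a']


Output: [2, 2, 1, 0, 1, 2, 1, 2, 1, 0]


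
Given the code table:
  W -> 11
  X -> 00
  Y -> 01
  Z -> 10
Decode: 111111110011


Decoding:
11 -> W
11 -> W
11 -> W
11 -> W
00 -> X
11 -> W


Result: WWWWXW


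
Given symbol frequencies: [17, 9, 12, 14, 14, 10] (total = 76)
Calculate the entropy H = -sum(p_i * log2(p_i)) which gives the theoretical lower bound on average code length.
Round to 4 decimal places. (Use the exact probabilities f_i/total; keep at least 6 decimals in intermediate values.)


Per-symbol terms -p_i * log2(p_i) with p_i = f_i/76:
  p = 17/76 = 0.223684: log2(p) = -2.160465, -p*log2(p) = 0.483262
  p = 9/76 = 0.118421: log2(p) = -3.078003, -p*log2(p) = 0.364500
  p = 12/76 = 0.157895: log2(p) = -2.662965, -p*log2(p) = 0.420468
  p = 14/76 = 0.184211: log2(p) = -2.440573, -p*log2(p) = 0.449579
  p = 14/76 = 0.184211: log2(p) = -2.440573, -p*log2(p) = 0.449579
  p = 10/76 = 0.131579: log2(p) = -2.925999, -p*log2(p) = 0.385000
H = 0.483262 + 0.364500 + 0.420468 + 0.449579 + 0.449579 + 0.385000 = 2.552388

H = 2.5524 bits/symbol


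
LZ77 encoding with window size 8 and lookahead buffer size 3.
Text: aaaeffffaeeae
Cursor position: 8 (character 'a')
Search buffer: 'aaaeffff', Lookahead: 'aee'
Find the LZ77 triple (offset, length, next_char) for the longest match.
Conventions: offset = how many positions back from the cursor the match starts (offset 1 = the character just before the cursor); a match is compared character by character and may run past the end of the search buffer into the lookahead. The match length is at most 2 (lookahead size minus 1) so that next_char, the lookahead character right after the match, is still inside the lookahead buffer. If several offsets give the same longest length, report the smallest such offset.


Try each offset into the search buffer:
  offset=1 (pos 7, char 'f'): match length 0
  offset=2 (pos 6, char 'f'): match length 0
  offset=3 (pos 5, char 'f'): match length 0
  offset=4 (pos 4, char 'f'): match length 0
  offset=5 (pos 3, char 'e'): match length 0
  offset=6 (pos 2, char 'a'): match length 2
  offset=7 (pos 1, char 'a'): match length 1
  offset=8 (pos 0, char 'a'): match length 1
Longest match has length 2 at offset 6.
next_char = character at position 8 + 2 = 10 -> 'e'

Best match: offset=6, length=2 (matching 'ae' starting at position 2)
LZ77 triple: (6, 2, 'e')


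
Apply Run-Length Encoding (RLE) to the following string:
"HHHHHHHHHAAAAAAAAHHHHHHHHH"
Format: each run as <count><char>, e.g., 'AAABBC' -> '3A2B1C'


Scanning runs left to right:
  i=0: run of 'H' x 9 -> '9H'
  i=9: run of 'A' x 8 -> '8A'
  i=17: run of 'H' x 9 -> '9H'

RLE = 9H8A9H


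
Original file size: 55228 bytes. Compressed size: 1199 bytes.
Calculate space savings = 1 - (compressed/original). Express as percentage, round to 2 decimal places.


ratio = compressed/original = 1199/55228 = 0.02171
savings = 1 - ratio = 1 - 0.02171 = 0.97829
as a percentage: 0.97829 * 100 = 97.83%

Space savings = 1 - 1199/55228 = 97.83%


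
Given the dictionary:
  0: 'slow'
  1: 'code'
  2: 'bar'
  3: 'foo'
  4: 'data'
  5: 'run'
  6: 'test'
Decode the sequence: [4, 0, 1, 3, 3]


Look up each index in the dictionary:
  4 -> 'data'
  0 -> 'slow'
  1 -> 'code'
  3 -> 'foo'
  3 -> 'foo'

Decoded: "data slow code foo foo"


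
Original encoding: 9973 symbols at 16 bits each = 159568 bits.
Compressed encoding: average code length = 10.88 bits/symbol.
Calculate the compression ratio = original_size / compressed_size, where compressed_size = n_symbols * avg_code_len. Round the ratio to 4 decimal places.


original_size = n_symbols * orig_bits = 9973 * 16 = 159568 bits
compressed_size = n_symbols * avg_code_len = 9973 * 10.88 = 108506.24 bits
ratio = original_size / compressed_size = 159568 / 108506.24 = 1.4706

Compression ratio = 1.4706


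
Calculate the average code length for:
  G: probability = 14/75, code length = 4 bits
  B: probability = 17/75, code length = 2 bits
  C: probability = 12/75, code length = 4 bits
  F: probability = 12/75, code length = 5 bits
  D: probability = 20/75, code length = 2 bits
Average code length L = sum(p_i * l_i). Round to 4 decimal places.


Weighted contributions p_i * l_i:
  G: (14/75) * 4 = 56/75
  B: (17/75) * 2 = 34/75
  C: (12/75) * 4 = 48/75
  F: (12/75) * 5 = 60/75
  D: (20/75) * 2 = 40/75
Sum = (56 + 34 + 48 + 60 + 40)/75 = 238/75

L = 238/75 = 3.1733 bits/symbol


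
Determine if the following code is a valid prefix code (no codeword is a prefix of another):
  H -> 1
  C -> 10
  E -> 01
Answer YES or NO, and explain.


Checking each pair (does one codeword prefix another?):
  H='1' vs C='10': prefix -- VIOLATION

NO -- this is NOT a valid prefix code. H (1) is a prefix of C (10).


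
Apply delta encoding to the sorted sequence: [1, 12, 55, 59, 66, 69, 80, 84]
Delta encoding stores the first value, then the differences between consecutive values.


First value: 1
Deltas:
  12 - 1 = 11
  55 - 12 = 43
  59 - 55 = 4
  66 - 59 = 7
  69 - 66 = 3
  80 - 69 = 11
  84 - 80 = 4


Delta encoded: [1, 11, 43, 4, 7, 3, 11, 4]


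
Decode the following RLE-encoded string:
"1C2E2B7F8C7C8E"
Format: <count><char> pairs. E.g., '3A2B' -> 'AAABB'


Expanding each <count><char> pair:
  1C -> 'C'
  2E -> 'EE'
  2B -> 'BB'
  7F -> 'FFFFFFF'
  8C -> 'CCCCCCCC'
  7C -> 'CCCCCCC'
  8E -> 'EEEEEEEE'

Decoded = CEEBBFFFFFFFCCCCCCCCCCCCCCCEEEEEEEE


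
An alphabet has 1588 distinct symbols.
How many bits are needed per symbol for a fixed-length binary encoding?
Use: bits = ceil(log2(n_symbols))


log2(1588) = 10.633
Bracket: 2^10 = 1024 < 1588 <= 2^11 = 2048
So ceil(log2(1588)) = 11

bits = ceil(log2(1588)) = ceil(10.633) = 11 bits


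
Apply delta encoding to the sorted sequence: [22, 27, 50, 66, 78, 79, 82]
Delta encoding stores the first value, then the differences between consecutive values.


First value: 22
Deltas:
  27 - 22 = 5
  50 - 27 = 23
  66 - 50 = 16
  78 - 66 = 12
  79 - 78 = 1
  82 - 79 = 3


Delta encoded: [22, 5, 23, 16, 12, 1, 3]


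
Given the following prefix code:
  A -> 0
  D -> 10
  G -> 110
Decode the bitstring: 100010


Decoding step by step:
Bits 10 -> D
Bits 0 -> A
Bits 0 -> A
Bits 10 -> D


Decoded message: DAAD


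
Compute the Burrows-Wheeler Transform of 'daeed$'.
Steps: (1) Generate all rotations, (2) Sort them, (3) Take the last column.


Rotations (sorted):
  0: $daeed -> last char: d
  1: aeed$d -> last char: d
  2: d$daee -> last char: e
  3: daeed$ -> last char: $
  4: ed$dae -> last char: e
  5: eed$da -> last char: a


BWT = dde$ea


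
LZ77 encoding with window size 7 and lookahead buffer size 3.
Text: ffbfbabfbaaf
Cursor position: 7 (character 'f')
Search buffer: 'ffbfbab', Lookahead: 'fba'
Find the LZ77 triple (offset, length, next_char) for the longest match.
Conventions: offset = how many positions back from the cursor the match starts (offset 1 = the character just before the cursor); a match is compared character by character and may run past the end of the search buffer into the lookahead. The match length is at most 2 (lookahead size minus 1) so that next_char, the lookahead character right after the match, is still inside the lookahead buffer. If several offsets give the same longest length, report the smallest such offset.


Try each offset into the search buffer:
  offset=1 (pos 6, char 'b'): match length 0
  offset=2 (pos 5, char 'a'): match length 0
  offset=3 (pos 4, char 'b'): match length 0
  offset=4 (pos 3, char 'f'): match length 2
  offset=5 (pos 2, char 'b'): match length 0
  offset=6 (pos 1, char 'f'): match length 2
  offset=7 (pos 0, char 'f'): match length 1
Longest match has length 2, found at offsets 4, 6; take the smallest, offset 4.
next_char = character at position 7 + 2 = 9 -> 'a'

Best match: offset=4, length=2 (matching 'fb' starting at position 3)
LZ77 triple: (4, 2, 'a')


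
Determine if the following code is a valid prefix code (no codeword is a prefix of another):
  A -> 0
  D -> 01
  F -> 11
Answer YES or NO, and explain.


Checking each pair (does one codeword prefix another?):
  A='0' vs D='01': prefix -- VIOLATION

NO -- this is NOT a valid prefix code. A (0) is a prefix of D (01).


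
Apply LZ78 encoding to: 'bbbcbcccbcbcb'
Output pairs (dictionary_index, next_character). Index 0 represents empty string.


LZ78 encoding steps:
Dictionary: {0: ''}
Step 1: w='' (idx 0), next='b' -> output (0, 'b'), add 'b' as idx 1
Step 2: w='b' (idx 1), next='b' -> output (1, 'b'), add 'bb' as idx 2
Step 3: w='' (idx 0), next='c' -> output (0, 'c'), add 'c' as idx 3
Step 4: w='b' (idx 1), next='c' -> output (1, 'c'), add 'bc' as idx 4
Step 5: w='c' (idx 3), next='c' -> output (3, 'c'), add 'cc' as idx 5
Step 6: w='bc' (idx 4), next='b' -> output (4, 'b'), add 'bcb' as idx 6
Step 7: w='c' (idx 3), next='b' -> output (3, 'b'), add 'cb' as idx 7


Encoded: [(0, 'b'), (1, 'b'), (0, 'c'), (1, 'c'), (3, 'c'), (4, 'b'), (3, 'b')]


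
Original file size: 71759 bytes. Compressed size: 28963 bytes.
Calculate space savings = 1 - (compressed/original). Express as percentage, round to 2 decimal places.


ratio = compressed/original = 28963/71759 = 0.403615
savings = 1 - ratio = 1 - 0.403615 = 0.596385
as a percentage: 0.596385 * 100 = 59.64%

Space savings = 1 - 28963/71759 = 59.64%


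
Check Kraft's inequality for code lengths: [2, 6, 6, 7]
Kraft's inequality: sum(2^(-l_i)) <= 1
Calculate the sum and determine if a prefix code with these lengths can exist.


Sum = 2^(-2) + 2^(-6) + 2^(-6) + 2^(-7)
    = 0.25 + 0.015625 + 0.015625 + 0.0078125
    = 37/128 = 0.2890625
Since 0.2890625 <= 1, Kraft's inequality IS satisfied.
A prefix code with these lengths CAN exist.

Kraft sum = 0.2890625. Satisfied.


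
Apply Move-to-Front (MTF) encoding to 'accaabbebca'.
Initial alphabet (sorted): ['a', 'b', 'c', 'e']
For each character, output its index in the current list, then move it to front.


MTF encoding:
'a': index 0 in ['a', 'b', 'c', 'e'] -> ['a', 'b', 'c', 'e']
'c': index 2 in ['a', 'b', 'c', 'e'] -> ['c', 'a', 'b', 'e']
'c': index 0 in ['c', 'a', 'b', 'e'] -> ['c', 'a', 'b', 'e']
'a': index 1 in ['c', 'a', 'b', 'e'] -> ['a', 'c', 'b', 'e']
'a': index 0 in ['a', 'c', 'b', 'e'] -> ['a', 'c', 'b', 'e']
'b': index 2 in ['a', 'c', 'b', 'e'] -> ['b', 'a', 'c', 'e']
'b': index 0 in ['b', 'a', 'c', 'e'] -> ['b', 'a', 'c', 'e']
'e': index 3 in ['b', 'a', 'c', 'e'] -> ['e', 'b', 'a', 'c']
'b': index 1 in ['e', 'b', 'a', 'c'] -> ['b', 'e', 'a', 'c']
'c': index 3 in ['b', 'e', 'a', 'c'] -> ['c', 'b', 'e', 'a']
'a': index 3 in ['c', 'b', 'e', 'a'] -> ['a', 'c', 'b', 'e']


Output: [0, 2, 0, 1, 0, 2, 0, 3, 1, 3, 3]


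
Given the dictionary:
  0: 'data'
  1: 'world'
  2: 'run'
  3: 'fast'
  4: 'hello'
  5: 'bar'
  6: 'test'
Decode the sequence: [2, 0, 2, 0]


Look up each index in the dictionary:
  2 -> 'run'
  0 -> 'data'
  2 -> 'run'
  0 -> 'data'

Decoded: "run data run data"


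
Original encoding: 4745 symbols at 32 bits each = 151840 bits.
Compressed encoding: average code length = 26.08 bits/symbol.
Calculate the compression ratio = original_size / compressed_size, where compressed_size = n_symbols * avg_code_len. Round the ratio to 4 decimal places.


original_size = n_symbols * orig_bits = 4745 * 32 = 151840 bits
compressed_size = n_symbols * avg_code_len = 4745 * 26.08 = 123749.6 bits
ratio = original_size / compressed_size = 151840 / 123749.6 = 1.227

Compression ratio = 1.227


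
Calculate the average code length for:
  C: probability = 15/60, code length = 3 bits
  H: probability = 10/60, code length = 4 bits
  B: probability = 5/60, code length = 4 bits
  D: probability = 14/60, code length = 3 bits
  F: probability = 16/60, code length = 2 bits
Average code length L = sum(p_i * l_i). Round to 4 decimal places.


Weighted contributions p_i * l_i:
  C: (15/60) * 3 = 45/60
  H: (10/60) * 4 = 40/60
  B: (5/60) * 4 = 20/60
  D: (14/60) * 3 = 42/60
  F: (16/60) * 2 = 32/60
Sum = (45 + 40 + 20 + 42 + 32)/60 = 179/60

L = 179/60 = 2.9833 bits/symbol


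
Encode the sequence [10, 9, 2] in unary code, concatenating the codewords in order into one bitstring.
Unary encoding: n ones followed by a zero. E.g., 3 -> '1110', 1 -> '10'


Encode each number as n ones followed by a terminating 0:
  10 -> 11111111110 (11 bits)
  9 -> 1111111110 (10 bits)
  2 -> 110 (3 bits)
Total length = 11 + 10 + 3 = 24 bits.

Unary([10, 9, 2]) = 111111111101111111110110 (24 bits)


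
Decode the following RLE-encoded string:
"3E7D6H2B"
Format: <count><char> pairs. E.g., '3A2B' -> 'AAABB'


Expanding each <count><char> pair:
  3E -> 'EEE'
  7D -> 'DDDDDDD'
  6H -> 'HHHHHH'
  2B -> 'BB'

Decoded = EEEDDDDDDDHHHHHHBB


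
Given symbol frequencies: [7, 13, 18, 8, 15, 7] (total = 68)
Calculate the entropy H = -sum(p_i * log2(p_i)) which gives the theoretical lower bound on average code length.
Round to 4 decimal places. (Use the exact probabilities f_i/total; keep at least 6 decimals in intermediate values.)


Per-symbol terms -p_i * log2(p_i) with p_i = f_i/68:
  p = 7/68 = 0.102941: log2(p) = -3.280108, -p*log2(p) = 0.337658
  p = 13/68 = 0.191176: log2(p) = -2.387023, -p*log2(p) = 0.456343
  p = 18/68 = 0.264706: log2(p) = -1.917538, -p*log2(p) = 0.507584
  p = 8/68 = 0.117647: log2(p) = -3.087463, -p*log2(p) = 0.363231
  p = 15/68 = 0.220588: log2(p) = -2.180572, -p*log2(p) = 0.481009
  p = 7/68 = 0.102941: log2(p) = -3.280108, -p*log2(p) = 0.337658
H = 0.337658 + 0.456343 + 0.507584 + 0.363231 + 0.481009 + 0.337658 = 2.483483

H = 2.4835 bits/symbol


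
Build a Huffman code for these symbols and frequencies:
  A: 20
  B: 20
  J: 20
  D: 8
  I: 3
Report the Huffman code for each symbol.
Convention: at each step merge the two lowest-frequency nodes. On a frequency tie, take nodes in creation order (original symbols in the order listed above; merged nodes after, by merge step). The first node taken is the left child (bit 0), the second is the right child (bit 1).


Huffman tree construction:
Step 1: Merge I(3) + D(8) = 11
Step 2: Merge (I+D)(11) + A(20) = 31
Step 3: Merge B(20) + J(20) = 40
Step 4: Merge ((I+D)+A)(31) + (B+J)(40) = 71
Read each symbol's code off the tree from the root (left child = 0, right child = 1).

Codes:
  A: 01 (length 2)
  B: 10 (length 2)
  J: 11 (length 2)
  D: 001 (length 3)
  I: 000 (length 3)
Average code length: 153/71 = 2.1549 bits/symbol


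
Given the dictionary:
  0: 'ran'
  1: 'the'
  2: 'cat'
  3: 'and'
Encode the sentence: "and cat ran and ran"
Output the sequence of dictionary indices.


Look up each word in the dictionary:
  'and' -> 3
  'cat' -> 2
  'ran' -> 0
  'and' -> 3
  'ran' -> 0

Encoded: [3, 2, 0, 3, 0]


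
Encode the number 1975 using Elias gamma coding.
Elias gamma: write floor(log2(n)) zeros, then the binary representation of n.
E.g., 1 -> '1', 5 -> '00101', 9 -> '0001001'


num_bits = floor(log2(1975)) + 1 = 11
leading_zeros = num_bits - 1 = 10
binary(1975) = 11110110111

Elias gamma(1975) = '0000000000' + '11110110111' = 000000000011110110111 (21 bits)


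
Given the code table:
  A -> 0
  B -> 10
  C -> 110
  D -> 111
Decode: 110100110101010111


Decoding:
110 -> C
10 -> B
0 -> A
110 -> C
10 -> B
10 -> B
10 -> B
111 -> D


Result: CBACBBBD


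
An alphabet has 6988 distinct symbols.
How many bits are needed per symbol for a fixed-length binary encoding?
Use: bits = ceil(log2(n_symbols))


log2(6988) = 12.7707
Bracket: 2^12 = 4096 < 6988 <= 2^13 = 8192
So ceil(log2(6988)) = 13

bits = ceil(log2(6988)) = ceil(12.7707) = 13 bits


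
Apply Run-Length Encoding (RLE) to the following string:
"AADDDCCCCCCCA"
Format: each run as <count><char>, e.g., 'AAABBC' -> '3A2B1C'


Scanning runs left to right:
  i=0: run of 'A' x 2 -> '2A'
  i=2: run of 'D' x 3 -> '3D'
  i=5: run of 'C' x 7 -> '7C'
  i=12: run of 'A' x 1 -> '1A'

RLE = 2A3D7C1A


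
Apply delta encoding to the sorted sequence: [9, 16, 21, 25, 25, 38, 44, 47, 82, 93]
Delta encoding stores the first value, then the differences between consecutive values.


First value: 9
Deltas:
  16 - 9 = 7
  21 - 16 = 5
  25 - 21 = 4
  25 - 25 = 0
  38 - 25 = 13
  44 - 38 = 6
  47 - 44 = 3
  82 - 47 = 35
  93 - 82 = 11


Delta encoded: [9, 7, 5, 4, 0, 13, 6, 3, 35, 11]


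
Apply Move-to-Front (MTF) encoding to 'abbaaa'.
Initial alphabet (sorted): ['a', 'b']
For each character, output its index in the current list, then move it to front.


MTF encoding:
'a': index 0 in ['a', 'b'] -> ['a', 'b']
'b': index 1 in ['a', 'b'] -> ['b', 'a']
'b': index 0 in ['b', 'a'] -> ['b', 'a']
'a': index 1 in ['b', 'a'] -> ['a', 'b']
'a': index 0 in ['a', 'b'] -> ['a', 'b']
'a': index 0 in ['a', 'b'] -> ['a', 'b']


Output: [0, 1, 0, 1, 0, 0]


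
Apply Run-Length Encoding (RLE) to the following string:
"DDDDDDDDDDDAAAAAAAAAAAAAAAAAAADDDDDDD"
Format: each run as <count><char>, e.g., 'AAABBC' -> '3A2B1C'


Scanning runs left to right:
  i=0: run of 'D' x 11 -> '11D'
  i=11: run of 'A' x 19 -> '19A'
  i=30: run of 'D' x 7 -> '7D'

RLE = 11D19A7D


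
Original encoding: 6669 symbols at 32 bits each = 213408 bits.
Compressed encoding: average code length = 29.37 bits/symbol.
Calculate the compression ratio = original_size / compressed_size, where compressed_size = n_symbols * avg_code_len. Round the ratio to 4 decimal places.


original_size = n_symbols * orig_bits = 6669 * 32 = 213408 bits
compressed_size = n_symbols * avg_code_len = 6669 * 29.37 = 195868.53 bits
ratio = original_size / compressed_size = 213408 / 195868.53 = 1.0895

Compression ratio = 1.0895


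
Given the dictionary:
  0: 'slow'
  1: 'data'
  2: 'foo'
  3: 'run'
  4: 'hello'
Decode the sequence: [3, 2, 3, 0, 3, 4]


Look up each index in the dictionary:
  3 -> 'run'
  2 -> 'foo'
  3 -> 'run'
  0 -> 'slow'
  3 -> 'run'
  4 -> 'hello'

Decoded: "run foo run slow run hello"


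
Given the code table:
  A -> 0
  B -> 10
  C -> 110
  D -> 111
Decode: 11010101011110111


Decoding:
110 -> C
10 -> B
10 -> B
10 -> B
111 -> D
10 -> B
111 -> D


Result: CBBBDBD


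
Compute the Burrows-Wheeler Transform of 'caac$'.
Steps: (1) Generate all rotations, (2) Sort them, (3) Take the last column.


Rotations (sorted):
  0: $caac -> last char: c
  1: aac$c -> last char: c
  2: ac$ca -> last char: a
  3: c$caa -> last char: a
  4: caac$ -> last char: $


BWT = ccaa$


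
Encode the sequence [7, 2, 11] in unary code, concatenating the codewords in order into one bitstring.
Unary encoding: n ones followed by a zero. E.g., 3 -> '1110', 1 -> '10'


Encode each number as n ones followed by a terminating 0:
  7 -> 11111110 (8 bits)
  2 -> 110 (3 bits)
  11 -> 111111111110 (12 bits)
Total length = 8 + 3 + 12 = 23 bits.

Unary([7, 2, 11]) = 11111110110111111111110 (23 bits)


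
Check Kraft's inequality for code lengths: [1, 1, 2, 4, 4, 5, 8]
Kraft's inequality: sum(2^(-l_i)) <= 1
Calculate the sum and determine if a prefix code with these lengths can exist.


Sum = 2^(-1) + 2^(-1) + 2^(-2) + 2^(-4) + 2^(-4) + 2^(-5) + 2^(-8)
    = 0.5 + 0.5 + 0.25 + 0.0625 + 0.0625 + 0.03125 + 0.00390625
    = 361/256 = 1.41015625
Since 1.41015625 > 1, Kraft's inequality is NOT satisfied.
A prefix code with these lengths CANNOT exist.

Kraft sum = 1.41015625. Not satisfied.


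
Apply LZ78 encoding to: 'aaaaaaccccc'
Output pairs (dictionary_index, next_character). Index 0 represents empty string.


LZ78 encoding steps:
Dictionary: {0: ''}
Step 1: w='' (idx 0), next='a' -> output (0, 'a'), add 'a' as idx 1
Step 2: w='a' (idx 1), next='a' -> output (1, 'a'), add 'aa' as idx 2
Step 3: w='aa' (idx 2), next='a' -> output (2, 'a'), add 'aaa' as idx 3
Step 4: w='' (idx 0), next='c' -> output (0, 'c'), add 'c' as idx 4
Step 5: w='c' (idx 4), next='c' -> output (4, 'c'), add 'cc' as idx 5
Step 6: w='cc' (idx 5), end of input -> output (5, '')


Encoded: [(0, 'a'), (1, 'a'), (2, 'a'), (0, 'c'), (4, 'c'), (5, '')]


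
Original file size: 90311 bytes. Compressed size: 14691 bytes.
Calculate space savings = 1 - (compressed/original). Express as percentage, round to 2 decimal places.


ratio = compressed/original = 14691/90311 = 0.162671
savings = 1 - ratio = 1 - 0.162671 = 0.837329
as a percentage: 0.837329 * 100 = 83.73%

Space savings = 1 - 14691/90311 = 83.73%


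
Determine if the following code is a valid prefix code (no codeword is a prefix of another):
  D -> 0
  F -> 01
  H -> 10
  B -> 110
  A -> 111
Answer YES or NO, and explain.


Checking each pair (does one codeword prefix another?):
  D='0' vs F='01': prefix -- VIOLATION

NO -- this is NOT a valid prefix code. D (0) is a prefix of F (01).


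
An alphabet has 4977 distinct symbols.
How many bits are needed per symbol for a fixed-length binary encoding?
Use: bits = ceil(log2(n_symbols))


log2(4977) = 12.2811
Bracket: 2^12 = 4096 < 4977 <= 2^13 = 8192
So ceil(log2(4977)) = 13

bits = ceil(log2(4977)) = ceil(12.2811) = 13 bits


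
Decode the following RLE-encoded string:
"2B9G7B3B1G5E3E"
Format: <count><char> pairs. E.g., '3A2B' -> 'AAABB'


Expanding each <count><char> pair:
  2B -> 'BB'
  9G -> 'GGGGGGGGG'
  7B -> 'BBBBBBB'
  3B -> 'BBB'
  1G -> 'G'
  5E -> 'EEEEE'
  3E -> 'EEE'

Decoded = BBGGGGGGGGGBBBBBBBBBBGEEEEEEEE


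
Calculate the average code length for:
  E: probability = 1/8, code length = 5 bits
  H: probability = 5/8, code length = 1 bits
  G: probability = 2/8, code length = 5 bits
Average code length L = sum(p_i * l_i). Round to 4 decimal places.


Weighted contributions p_i * l_i:
  E: (1/8) * 5 = 5/8
  H: (5/8) * 1 = 5/8
  G: (2/8) * 5 = 10/8
Sum = (5 + 5 + 10)/8 = 20/8

L = 20/8 = 2.5000 bits/symbol


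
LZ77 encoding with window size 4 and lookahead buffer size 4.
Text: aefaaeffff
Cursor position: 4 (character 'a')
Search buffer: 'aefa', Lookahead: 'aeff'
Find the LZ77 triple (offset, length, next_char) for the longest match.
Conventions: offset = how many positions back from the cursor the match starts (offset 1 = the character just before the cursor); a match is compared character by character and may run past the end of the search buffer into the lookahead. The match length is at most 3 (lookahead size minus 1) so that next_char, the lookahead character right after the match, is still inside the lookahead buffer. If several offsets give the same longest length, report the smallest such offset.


Try each offset into the search buffer:
  offset=1 (pos 3, char 'a'): match length 1
  offset=2 (pos 2, char 'f'): match length 0
  offset=3 (pos 1, char 'e'): match length 0
  offset=4 (pos 0, char 'a'): match length 3
Longest match has length 3 at offset 4.
next_char = character at position 4 + 3 = 7 -> 'f'

Best match: offset=4, length=3 (matching 'aef' starting at position 0)
LZ77 triple: (4, 3, 'f')


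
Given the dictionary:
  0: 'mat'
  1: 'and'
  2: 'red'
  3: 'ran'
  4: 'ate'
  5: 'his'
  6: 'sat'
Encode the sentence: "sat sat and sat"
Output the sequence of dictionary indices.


Look up each word in the dictionary:
  'sat' -> 6
  'sat' -> 6
  'and' -> 1
  'sat' -> 6

Encoded: [6, 6, 1, 6]


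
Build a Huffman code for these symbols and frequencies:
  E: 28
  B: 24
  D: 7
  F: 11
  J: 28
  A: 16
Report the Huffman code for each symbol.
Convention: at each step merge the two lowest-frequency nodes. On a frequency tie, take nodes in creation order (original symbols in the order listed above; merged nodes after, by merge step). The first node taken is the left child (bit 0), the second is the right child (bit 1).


Huffman tree construction:
Step 1: Merge D(7) + F(11) = 18
Step 2: Merge A(16) + (D+F)(18) = 34
Step 3: Merge B(24) + E(28) = 52
Step 4: Merge J(28) + (A+(D+F))(34) = 62
Step 5: Merge (B+E)(52) + (J+(A+(D+F)))(62) = 114
Read each symbol's code off the tree from the root (left child = 0, right child = 1).

Codes:
  E: 01 (length 2)
  B: 00 (length 2)
  D: 1110 (length 4)
  F: 1111 (length 4)
  J: 10 (length 2)
  A: 110 (length 3)
Average code length: 280/114 = 2.4561 bits/symbol


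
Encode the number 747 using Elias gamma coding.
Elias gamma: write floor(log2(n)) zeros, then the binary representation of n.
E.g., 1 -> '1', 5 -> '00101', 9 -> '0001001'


num_bits = floor(log2(747)) + 1 = 10
leading_zeros = num_bits - 1 = 9
binary(747) = 1011101011

Elias gamma(747) = '000000000' + '1011101011' = 0000000001011101011 (19 bits)


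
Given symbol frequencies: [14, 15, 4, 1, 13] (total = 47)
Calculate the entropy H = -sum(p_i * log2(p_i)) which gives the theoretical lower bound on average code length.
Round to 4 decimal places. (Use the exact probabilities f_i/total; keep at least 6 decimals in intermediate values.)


Per-symbol terms -p_i * log2(p_i) with p_i = f_i/47:
  p = 14/47 = 0.297872: log2(p) = -1.747234, -p*log2(p) = 0.520453
  p = 15/47 = 0.319149: log2(p) = -1.647698, -p*log2(p) = 0.525861
  p = 4/47 = 0.085106: log2(p) = -3.554589, -p*log2(p) = 0.302518
  p = 1/47 = 0.021277: log2(p) = -5.554589, -p*log2(p) = 0.118183
  p = 13/47 = 0.276596: log2(p) = -1.854149, -p*log2(p) = 0.512850
H = 0.520453 + 0.525861 + 0.302518 + 0.118183 + 0.512850 = 1.979865

H = 1.9799 bits/symbol


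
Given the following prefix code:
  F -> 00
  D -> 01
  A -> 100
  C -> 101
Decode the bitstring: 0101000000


Decoding step by step:
Bits 01 -> D
Bits 01 -> D
Bits 00 -> F
Bits 00 -> F
Bits 00 -> F


Decoded message: DDFFF


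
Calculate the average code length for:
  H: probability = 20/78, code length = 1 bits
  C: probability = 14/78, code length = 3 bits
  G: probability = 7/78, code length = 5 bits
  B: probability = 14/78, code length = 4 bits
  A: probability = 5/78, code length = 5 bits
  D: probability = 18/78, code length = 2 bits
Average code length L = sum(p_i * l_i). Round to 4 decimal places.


Weighted contributions p_i * l_i:
  H: (20/78) * 1 = 20/78
  C: (14/78) * 3 = 42/78
  G: (7/78) * 5 = 35/78
  B: (14/78) * 4 = 56/78
  A: (5/78) * 5 = 25/78
  D: (18/78) * 2 = 36/78
Sum = (20 + 42 + 35 + 56 + 25 + 36)/78 = 214/78

L = 214/78 = 2.7436 bits/symbol


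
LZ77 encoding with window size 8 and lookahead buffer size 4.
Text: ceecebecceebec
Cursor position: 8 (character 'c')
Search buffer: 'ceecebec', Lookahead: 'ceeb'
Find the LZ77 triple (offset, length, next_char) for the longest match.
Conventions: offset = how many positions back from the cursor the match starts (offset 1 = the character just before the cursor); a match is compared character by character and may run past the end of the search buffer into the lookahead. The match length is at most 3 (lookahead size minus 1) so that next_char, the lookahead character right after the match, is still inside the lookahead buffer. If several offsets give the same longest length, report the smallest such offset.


Try each offset into the search buffer:
  offset=1 (pos 7, char 'c'): match length 1
  offset=2 (pos 6, char 'e'): match length 0
  offset=3 (pos 5, char 'b'): match length 0
  offset=4 (pos 4, char 'e'): match length 0
  offset=5 (pos 3, char 'c'): match length 2
  offset=6 (pos 2, char 'e'): match length 0
  offset=7 (pos 1, char 'e'): match length 0
  offset=8 (pos 0, char 'c'): match length 3
Longest match has length 3 at offset 8.
next_char = character at position 8 + 3 = 11 -> 'b'

Best match: offset=8, length=3 (matching 'cee' starting at position 0)
LZ77 triple: (8, 3, 'b')


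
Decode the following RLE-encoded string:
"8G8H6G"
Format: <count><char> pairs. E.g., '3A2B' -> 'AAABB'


Expanding each <count><char> pair:
  8G -> 'GGGGGGGG'
  8H -> 'HHHHHHHH'
  6G -> 'GGGGGG'

Decoded = GGGGGGGGHHHHHHHHGGGGGG


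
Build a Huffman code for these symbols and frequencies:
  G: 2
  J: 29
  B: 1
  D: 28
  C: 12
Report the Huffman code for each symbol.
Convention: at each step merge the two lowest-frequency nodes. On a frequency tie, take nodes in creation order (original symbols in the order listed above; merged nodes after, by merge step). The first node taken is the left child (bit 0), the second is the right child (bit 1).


Huffman tree construction:
Step 1: Merge B(1) + G(2) = 3
Step 2: Merge (B+G)(3) + C(12) = 15
Step 3: Merge ((B+G)+C)(15) + D(28) = 43
Step 4: Merge J(29) + (((B+G)+C)+D)(43) = 72
Read each symbol's code off the tree from the root (left child = 0, right child = 1).

Codes:
  G: 1001 (length 4)
  J: 0 (length 1)
  B: 1000 (length 4)
  D: 11 (length 2)
  C: 101 (length 3)
Average code length: 133/72 = 1.8472 bits/symbol


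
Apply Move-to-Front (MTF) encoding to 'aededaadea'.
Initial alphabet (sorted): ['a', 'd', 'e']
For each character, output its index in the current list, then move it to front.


MTF encoding:
'a': index 0 in ['a', 'd', 'e'] -> ['a', 'd', 'e']
'e': index 2 in ['a', 'd', 'e'] -> ['e', 'a', 'd']
'd': index 2 in ['e', 'a', 'd'] -> ['d', 'e', 'a']
'e': index 1 in ['d', 'e', 'a'] -> ['e', 'd', 'a']
'd': index 1 in ['e', 'd', 'a'] -> ['d', 'e', 'a']
'a': index 2 in ['d', 'e', 'a'] -> ['a', 'd', 'e']
'a': index 0 in ['a', 'd', 'e'] -> ['a', 'd', 'e']
'd': index 1 in ['a', 'd', 'e'] -> ['d', 'a', 'e']
'e': index 2 in ['d', 'a', 'e'] -> ['e', 'd', 'a']
'a': index 2 in ['e', 'd', 'a'] -> ['a', 'e', 'd']


Output: [0, 2, 2, 1, 1, 2, 0, 1, 2, 2]


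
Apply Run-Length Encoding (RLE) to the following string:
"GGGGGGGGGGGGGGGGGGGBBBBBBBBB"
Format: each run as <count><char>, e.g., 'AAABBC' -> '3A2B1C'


Scanning runs left to right:
  i=0: run of 'G' x 19 -> '19G'
  i=19: run of 'B' x 9 -> '9B'

RLE = 19G9B


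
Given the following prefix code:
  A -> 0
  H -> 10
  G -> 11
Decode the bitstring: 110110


Decoding step by step:
Bits 11 -> G
Bits 0 -> A
Bits 11 -> G
Bits 0 -> A


Decoded message: GAGA


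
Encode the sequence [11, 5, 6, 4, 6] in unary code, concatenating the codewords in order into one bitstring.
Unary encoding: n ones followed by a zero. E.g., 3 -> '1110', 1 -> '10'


Encode each number as n ones followed by a terminating 0:
  11 -> 111111111110 (12 bits)
  5 -> 111110 (6 bits)
  6 -> 1111110 (7 bits)
  4 -> 11110 (5 bits)
  6 -> 1111110 (7 bits)
Total length = 12 + 6 + 7 + 5 + 7 = 37 bits.

Unary([11, 5, 6, 4, 6]) = 1111111111101111101111110111101111110 (37 bits)


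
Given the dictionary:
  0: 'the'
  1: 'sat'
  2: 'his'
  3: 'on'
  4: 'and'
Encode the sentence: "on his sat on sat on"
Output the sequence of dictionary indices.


Look up each word in the dictionary:
  'on' -> 3
  'his' -> 2
  'sat' -> 1
  'on' -> 3
  'sat' -> 1
  'on' -> 3

Encoded: [3, 2, 1, 3, 1, 3]


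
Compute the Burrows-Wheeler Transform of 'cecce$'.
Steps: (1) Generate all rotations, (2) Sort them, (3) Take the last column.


Rotations (sorted):
  0: $cecce -> last char: e
  1: cce$ce -> last char: e
  2: ce$cec -> last char: c
  3: cecce$ -> last char: $
  4: e$cecc -> last char: c
  5: ecce$c -> last char: c


BWT = eec$cc


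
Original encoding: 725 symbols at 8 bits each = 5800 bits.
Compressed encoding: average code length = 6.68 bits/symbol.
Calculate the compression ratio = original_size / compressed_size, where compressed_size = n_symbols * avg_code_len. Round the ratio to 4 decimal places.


original_size = n_symbols * orig_bits = 725 * 8 = 5800 bits
compressed_size = n_symbols * avg_code_len = 725 * 6.68 = 4843.0 bits
ratio = original_size / compressed_size = 5800 / 4843.0 = 1.1976

Compression ratio = 1.1976


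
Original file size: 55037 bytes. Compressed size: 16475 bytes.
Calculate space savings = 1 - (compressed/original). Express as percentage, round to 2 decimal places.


ratio = compressed/original = 16475/55037 = 0.299344
savings = 1 - ratio = 1 - 0.299344 = 0.700656
as a percentage: 0.700656 * 100 = 70.07%

Space savings = 1 - 16475/55037 = 70.07%
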